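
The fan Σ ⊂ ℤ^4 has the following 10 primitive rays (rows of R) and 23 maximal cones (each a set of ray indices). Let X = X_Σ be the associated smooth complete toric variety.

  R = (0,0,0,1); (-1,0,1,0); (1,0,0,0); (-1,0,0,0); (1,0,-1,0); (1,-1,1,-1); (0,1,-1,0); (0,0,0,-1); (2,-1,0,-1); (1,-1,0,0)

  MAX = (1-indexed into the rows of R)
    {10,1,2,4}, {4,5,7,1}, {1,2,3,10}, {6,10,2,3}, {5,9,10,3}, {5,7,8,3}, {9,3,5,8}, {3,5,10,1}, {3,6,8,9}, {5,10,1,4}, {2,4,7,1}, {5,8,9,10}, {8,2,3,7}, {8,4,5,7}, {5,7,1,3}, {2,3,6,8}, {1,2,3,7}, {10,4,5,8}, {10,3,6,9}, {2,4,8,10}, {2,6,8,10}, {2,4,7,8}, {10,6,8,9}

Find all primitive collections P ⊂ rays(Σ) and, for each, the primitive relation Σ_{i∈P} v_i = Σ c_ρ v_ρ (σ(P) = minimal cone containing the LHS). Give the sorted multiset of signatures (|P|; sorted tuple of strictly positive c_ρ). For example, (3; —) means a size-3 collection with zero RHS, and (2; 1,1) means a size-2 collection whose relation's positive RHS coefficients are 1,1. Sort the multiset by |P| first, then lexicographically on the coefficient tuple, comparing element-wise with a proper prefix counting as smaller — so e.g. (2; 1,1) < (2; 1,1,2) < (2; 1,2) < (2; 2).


|primitive collections| = 13. Relations:

  P = {1,8}:  v_{1} + v_{8} = 0 — sig = (2; —)
  P = {2,5}:  v_{2} + v_{5} = 0 — sig = (2; —)
  P = {3,4}:  v_{3} + v_{4} = 0 — sig = (2; —)
  P = {2,9}:  v_{2} + v_{9} = v_{6} — sig = (2; 1)
  P = {5,6}:  v_{5} + v_{6} = v_{9} — sig = (2; 1)
  P = {7,10}:  v_{7} + v_{10} = v_{5} — sig = (2; 1)
  P = {1,9}:  v_{1} + v_{9} = v_{3} + v_{10} — sig = (2; 1,1)
  P = {4,9}:  v_{4} + v_{9} = v_{8} + v_{10} — sig = (2; 1,1)
  P = {6,7}:  v_{6} + v_{7} = v_{3} + v_{8} — sig = (2; 1,1)
  P = {1,6}:  v_{1} + v_{6} = v_{2} + v_{3} + v_{10} — sig = (2; 1,1,1)
  P = {4,6}:  v_{4} + v_{6} = v_{2} + v_{8} + v_{10} — sig = (2; 1,1,1)
  P = {7,9}:  v_{7} + v_{9} = v_{3} + v_{5} + v_{8} — sig = (2; 1,1,1)
  P = {3,8,10}:  v_{3} + v_{8} + v_{10} = v_{9} — sig = (3; 1)

Sorted signature multiset PRS(X):
    |P|=2: 12 collections, coeffs (), (), (), (1), (1), (1), (1,1), (1,1), (1,1), (1,1,1), (1,1,1), (1,1,1)
    |P|=3: 1 collection, coeffs (1)


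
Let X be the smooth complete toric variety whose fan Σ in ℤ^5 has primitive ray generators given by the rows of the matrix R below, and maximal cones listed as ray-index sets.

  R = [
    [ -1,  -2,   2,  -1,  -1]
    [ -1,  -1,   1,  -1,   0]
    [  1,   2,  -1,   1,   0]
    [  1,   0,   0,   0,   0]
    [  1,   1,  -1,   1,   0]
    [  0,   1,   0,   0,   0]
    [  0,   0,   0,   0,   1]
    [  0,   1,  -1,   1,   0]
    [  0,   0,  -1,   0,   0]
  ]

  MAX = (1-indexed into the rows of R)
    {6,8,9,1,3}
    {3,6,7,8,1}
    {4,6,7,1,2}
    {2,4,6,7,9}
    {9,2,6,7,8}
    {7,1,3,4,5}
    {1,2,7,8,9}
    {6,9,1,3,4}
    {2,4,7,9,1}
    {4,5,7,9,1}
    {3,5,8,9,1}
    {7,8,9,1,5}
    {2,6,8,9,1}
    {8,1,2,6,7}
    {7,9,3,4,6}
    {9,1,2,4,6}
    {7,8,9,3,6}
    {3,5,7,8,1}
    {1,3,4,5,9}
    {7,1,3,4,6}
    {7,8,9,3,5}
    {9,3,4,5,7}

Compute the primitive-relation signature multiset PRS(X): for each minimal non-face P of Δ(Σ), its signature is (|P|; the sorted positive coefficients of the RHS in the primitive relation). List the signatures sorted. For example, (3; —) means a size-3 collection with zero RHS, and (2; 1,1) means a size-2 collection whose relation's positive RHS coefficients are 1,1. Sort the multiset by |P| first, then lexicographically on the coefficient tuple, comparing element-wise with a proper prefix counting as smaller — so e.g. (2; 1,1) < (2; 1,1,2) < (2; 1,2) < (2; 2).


Primitive collections (6):

  {2,5}:  v_{2} + v_{5} = 0 — sig = (2; —)
  {2,3}:  v_{2} + v_{3} = v_{6} — sig = (2; 1)
  {4,8}:  v_{4} + v_{8} = v_{5} — sig = (2; 1)
  {5,6}:  v_{5} + v_{6} = v_{3} — sig = (2; 1)
  {1,3,7,9}:  v_{1} + v_{3} + v_{7} + v_{9} = 0 — sig = (4; —)
  {1,6,7,9}:  v_{1} + v_{6} + v_{7} + v_{9} = v_{2} — sig = (4; 1)

Signatures (|P|; sorted positive RHS coefficients), sorted:
    |P|=2: 4 collections, coeffs (), (1), (1), (1)
    |P|=4: 2 collections, coeffs (), (1)


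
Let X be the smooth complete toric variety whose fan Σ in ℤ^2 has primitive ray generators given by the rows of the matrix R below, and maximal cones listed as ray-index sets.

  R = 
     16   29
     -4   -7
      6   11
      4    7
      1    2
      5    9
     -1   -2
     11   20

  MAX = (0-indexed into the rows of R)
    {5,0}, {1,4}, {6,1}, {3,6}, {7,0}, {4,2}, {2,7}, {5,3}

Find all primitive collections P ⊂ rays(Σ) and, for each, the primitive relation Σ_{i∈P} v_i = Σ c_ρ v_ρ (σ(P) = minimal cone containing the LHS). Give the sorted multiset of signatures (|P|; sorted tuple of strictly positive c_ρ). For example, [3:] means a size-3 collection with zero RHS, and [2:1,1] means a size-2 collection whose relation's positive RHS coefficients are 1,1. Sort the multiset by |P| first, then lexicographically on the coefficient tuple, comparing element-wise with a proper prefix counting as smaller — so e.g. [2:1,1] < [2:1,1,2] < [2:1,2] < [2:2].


Δ(Σ) — 8 vertices, 20 min non-faces:

  P = {1,3}:  v_{1} + v_{3} = 0 ; sig = [2:]
  P = {4,6}:  v_{4} + v_{6} = 0 ; sig = [2:]
  P = {1,5}:  v_{1} + v_{5} = v_{4} ; sig = [2:1]
  P = {2,5}:  v_{2} + v_{5} = v_{7} ; sig = [2:1]
  P = {2,6}:  v_{2} + v_{6} = v_{5} ; sig = [2:1]
  P = {3,4}:  v_{3} + v_{4} = v_{5} ; sig = [2:1]
  P = {4,5}:  v_{4} + v_{5} = v_{2} ; sig = [2:1]
  P = {5,6}:  v_{5} + v_{6} = v_{3} ; sig = [2:1]
  P = {5,7}:  v_{5} + v_{7} = v_{0} ; sig = [2:1]
  P = {0,4}:  v_{0} + v_{4} = v_{2} + v_{7} ; sig = [2:1,1]
  P = {1,7}:  v_{1} + v_{7} = v_{2} + v_{4} ; sig = [2:1,1]
  P = {0,1}:  v_{0} + v_{1} = 2·v_{2} ; sig = [2:2]
  P = {0,2}:  v_{0} + v_{2} = 2·v_{7} ; sig = [2:2]
  P = {1,2}:  v_{1} + v_{2} = 2·v_{4} ; sig = [2:2]
  P = {2,3}:  v_{2} + v_{3} = 2·v_{5} ; sig = [2:2]
  P = {4,7}:  v_{4} + v_{7} = 2·v_{2} ; sig = [2:2]
  P = {6,7}:  v_{6} + v_{7} = 2·v_{5} ; sig = [2:2]
  P = {0,6}:  v_{0} + v_{6} = 3·v_{5} ; sig = [2:3]
  P = {3,7}:  v_{3} + v_{7} = 3·v_{5} ; sig = [2:3]
  P = {0,3}:  v_{0} + v_{3} = 4·v_{5} ; sig = [2:4]

Sorted signature multiset PRS(X):
    |P|=2: 20 collections, coeffs (), (), (1), (1), (1), (1), (1), (1), (1), (1,1), (1,1), (2), (2), (2), (2), (2), (2), (3), (3), (4)


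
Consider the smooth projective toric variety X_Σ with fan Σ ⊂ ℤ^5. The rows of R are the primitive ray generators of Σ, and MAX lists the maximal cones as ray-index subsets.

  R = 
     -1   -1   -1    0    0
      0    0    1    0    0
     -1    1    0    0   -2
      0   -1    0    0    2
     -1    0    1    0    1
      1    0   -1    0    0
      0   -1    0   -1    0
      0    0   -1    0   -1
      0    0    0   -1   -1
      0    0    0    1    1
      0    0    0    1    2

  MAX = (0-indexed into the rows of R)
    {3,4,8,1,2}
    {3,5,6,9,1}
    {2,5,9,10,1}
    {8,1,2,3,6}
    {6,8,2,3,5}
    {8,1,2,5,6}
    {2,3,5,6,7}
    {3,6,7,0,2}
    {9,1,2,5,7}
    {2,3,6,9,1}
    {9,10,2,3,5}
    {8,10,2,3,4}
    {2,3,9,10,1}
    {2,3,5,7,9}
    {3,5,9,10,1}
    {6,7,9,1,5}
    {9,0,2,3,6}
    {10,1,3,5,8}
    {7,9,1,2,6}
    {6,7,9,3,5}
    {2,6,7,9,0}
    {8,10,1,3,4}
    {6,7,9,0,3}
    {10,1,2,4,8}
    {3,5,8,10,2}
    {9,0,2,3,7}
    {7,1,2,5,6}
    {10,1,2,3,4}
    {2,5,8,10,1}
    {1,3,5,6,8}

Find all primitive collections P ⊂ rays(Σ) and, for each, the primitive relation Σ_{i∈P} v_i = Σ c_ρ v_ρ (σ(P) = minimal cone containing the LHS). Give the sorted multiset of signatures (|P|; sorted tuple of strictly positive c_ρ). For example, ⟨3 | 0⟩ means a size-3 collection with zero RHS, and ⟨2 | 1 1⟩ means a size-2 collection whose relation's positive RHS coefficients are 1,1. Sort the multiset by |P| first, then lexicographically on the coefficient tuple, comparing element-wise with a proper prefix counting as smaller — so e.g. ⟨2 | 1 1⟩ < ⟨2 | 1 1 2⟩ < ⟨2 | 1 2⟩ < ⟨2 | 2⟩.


|primitive collections| = 18. Relations:

  P={8,9}:  v_{8} + v_{9} = 0  ⇒ sig = ⟨2 | 0⟩
  P={6,10}:  v_{6} + v_{10} = v_{3}  ⇒ sig = ⟨2 | 1⟩
  P={4,5}:  v_{4} + v_{5} = v_{8} + v_{10}  ⇒ sig = ⟨2 | 1 1⟩
  P={4,7}:  v_{4} + v_{7} = v_{2} + v_{3}  ⇒ sig = ⟨2 | 1 1⟩
  P={7,8}:  v_{7} + v_{8} = v_{2} + v_{5} + v_{6}  ⇒ sig = ⟨2 | 1 1 1⟩
  P={0,8}:  v_{0} + v_{8} = v_{2} + v_{3} + v_{6} + v_{7}  ⇒ sig = ⟨2 | 1 1 1 1⟩
  P={4,9}:  v_{4} + v_{9} = v_{1} + v_{2} + v_{3} + v_{10}  ⇒ sig = ⟨2 | 1 1 1 1⟩
  P={7,10}:  v_{7} + v_{10} = v_{2} + v_{3} + v_{5} + v_{9}  ⇒ sig = ⟨2 | 1 1 1 1⟩
  P={0,10}:  v_{0} + v_{10} = v_{2} + 2·v_{3} + v_{7} + v_{9}  ⇒ sig = ⟨2 | 1 1 1 2⟩
  P={4,6}:  v_{4} + v_{6} = v_{1} + v_{2} + 2·v_{3} + v_{8}  ⇒ sig = ⟨2 | 1 1 1 2⟩
  P={0,4}:  v_{0} + v_{4} = 2·v_{2} + 2·v_{3} + v_{6} + v_{9}  ⇒ sig = ⟨2 | 1 1 2 2⟩
  P={0,5}:  v_{0} + v_{5} = v_{3} + 2·v_{7}  ⇒ sig = ⟨2 | 1 2⟩
  P={0,1}:  v_{0} + v_{1} = v_{2} + 2·v_{6} + 2·v_{9}  ⇒ sig = ⟨2 | 1 2 2⟩
  P={1,3,7}:  v_{1} + v_{3} + v_{7} = v_{6} + v_{9}  ⇒ sig = ⟨3 | 1 1⟩
  P={1,2,3,5}:  v_{1} + v_{2} + v_{3} + v_{5} = 0  ⇒ sig = ⟨4 | 0⟩
  P={2,5,6,9}:  v_{2} + v_{5} + v_{6} + v_{9} = v_{7}  ⇒ sig = ⟨4 | 1⟩
  P={1,2,3,8,10}:  v_{1} + v_{2} + v_{3} + v_{8} + v_{10} = v_{4}  ⇒ sig = ⟨5 | 1⟩
  P={2,3,6,7,9}:  v_{2} + v_{3} + v_{6} + v_{7} + v_{9} = v_{0}  ⇒ sig = ⟨5 | 1⟩

Hence PRS(X_Σ) =
{ ⟨2 | 0⟩,  ⟨2 | 1⟩,  ⟨2 | 1 1⟩ ×2,  ⟨2 | 1 1 1⟩,  ⟨2 | 1 1 1 1⟩ ×3,  ⟨2 | 1 1 1 2⟩ ×2,  ⟨2 | 1 1 2 2⟩,  ⟨2 | 1 2⟩,  ⟨2 | 1 2 2⟩,  ⟨3 | 1 1⟩,  ⟨4 | 0⟩,  ⟨4 | 1⟩,  ⟨5 | 1⟩ ×2 }


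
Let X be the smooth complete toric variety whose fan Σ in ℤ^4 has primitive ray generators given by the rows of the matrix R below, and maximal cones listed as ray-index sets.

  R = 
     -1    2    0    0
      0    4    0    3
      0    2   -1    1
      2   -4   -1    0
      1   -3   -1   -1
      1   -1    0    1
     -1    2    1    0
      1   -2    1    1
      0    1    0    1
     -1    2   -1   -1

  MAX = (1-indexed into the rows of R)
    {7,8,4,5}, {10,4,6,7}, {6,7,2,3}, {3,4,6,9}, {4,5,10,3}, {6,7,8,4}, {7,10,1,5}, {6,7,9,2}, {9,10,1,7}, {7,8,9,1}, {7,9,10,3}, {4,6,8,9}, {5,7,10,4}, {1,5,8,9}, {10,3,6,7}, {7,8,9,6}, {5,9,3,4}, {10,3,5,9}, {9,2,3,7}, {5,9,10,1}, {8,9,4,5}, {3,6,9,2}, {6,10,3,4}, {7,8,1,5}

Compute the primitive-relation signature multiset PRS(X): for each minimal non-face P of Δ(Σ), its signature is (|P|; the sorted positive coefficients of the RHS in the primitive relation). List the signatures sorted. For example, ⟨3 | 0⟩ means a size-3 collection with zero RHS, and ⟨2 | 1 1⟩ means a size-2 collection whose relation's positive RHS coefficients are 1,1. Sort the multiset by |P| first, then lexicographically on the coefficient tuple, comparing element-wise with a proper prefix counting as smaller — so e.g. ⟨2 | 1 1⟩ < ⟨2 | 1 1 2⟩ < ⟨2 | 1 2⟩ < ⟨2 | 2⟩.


Δ(Σ) — 10 vertices, 18 min non-faces:

  {8,10}:  v_{8} + v_{10} = 0  ⟹  sig = ⟨2 | 0⟩
  {1,6}:  v_{1} + v_{6} = v_{9}  ⟹  sig = ⟨2 | 1⟩
  {5,6}:  v_{5} + v_{6} = v_{4}  ⟹  sig = ⟨2 | 1⟩
  {1,4}:  v_{1} + v_{4} = v_{5} + v_{9}  ⟹  sig = ⟨2 | 1 1⟩
  {2,5}:  v_{2} + v_{5} = v_{3} + v_{6}  ⟹  sig = ⟨2 | 1 1⟩
  {3,8}:  v_{3} + v_{8} = v_{6} + v_{9}  ⟹  sig = ⟨2 | 1 1⟩
  {1,2}:  v_{1} + v_{2} = v_{3} + v_{7} + 2·v_{9}  ⟹  sig = ⟨2 | 1 1 2⟩
  {1,3}:  v_{1} + v_{3} = 2·v_{9} + v_{10}  ⟹  sig = ⟨2 | 1 2⟩
  {2,4}:  v_{2} + v_{4} = v_{3} + 2·v_{6}  ⟹  sig = ⟨2 | 1 2⟩
  {2,10}:  v_{2} + v_{10} = 2·v_{3} + v_{7}  ⟹  sig = ⟨2 | 1 2⟩
  {2,8}:  v_{2} + v_{8} = 2·v_{6} + v_{7} + 2·v_{9}  ⟹  sig = ⟨2 | 1 2 2⟩
  {5,7,9}:  v_{5} + v_{7} + v_{9} = 0  ⟹  sig = ⟨3 | 0⟩
  {4,7,9}:  v_{4} + v_{7} + v_{9} = v_{6}  ⟹  sig = ⟨3 | 1⟩
  {6,9,10}:  v_{6} + v_{9} + v_{10} = v_{3}  ⟹  sig = ⟨3 | 1⟩
  {3,5,7}:  v_{3} + v_{5} + v_{7} = v_{6} + v_{10}  ⟹  sig = ⟨3 | 1 1⟩
  {4,9,10}:  v_{4} + v_{9} + v_{10} = v_{3} + v_{5}  ⟹  sig = ⟨3 | 1 1⟩
  {3,4,7}:  v_{3} + v_{4} + v_{7} = 2·v_{6} + v_{10}  ⟹  sig = ⟨3 | 1 2⟩
  {3,6,7,9}:  v_{3} + v_{6} + v_{7} + v_{9} = v_{2}  ⟹  sig = ⟨4 | 1⟩

Signatures (|P|; sorted positive RHS coefficients), sorted:
    |P|=2: 11 collections, coeffs (), (1), (1), (1,1), (1,1), (1,1), (1,1,2), (1,2), (1,2), (1,2), (1,2,2)
    |P|=3: 6 collections, coeffs (), (1), (1), (1,1), (1,1), (1,2)
    |P|=4: 1 collection, coeffs (1)


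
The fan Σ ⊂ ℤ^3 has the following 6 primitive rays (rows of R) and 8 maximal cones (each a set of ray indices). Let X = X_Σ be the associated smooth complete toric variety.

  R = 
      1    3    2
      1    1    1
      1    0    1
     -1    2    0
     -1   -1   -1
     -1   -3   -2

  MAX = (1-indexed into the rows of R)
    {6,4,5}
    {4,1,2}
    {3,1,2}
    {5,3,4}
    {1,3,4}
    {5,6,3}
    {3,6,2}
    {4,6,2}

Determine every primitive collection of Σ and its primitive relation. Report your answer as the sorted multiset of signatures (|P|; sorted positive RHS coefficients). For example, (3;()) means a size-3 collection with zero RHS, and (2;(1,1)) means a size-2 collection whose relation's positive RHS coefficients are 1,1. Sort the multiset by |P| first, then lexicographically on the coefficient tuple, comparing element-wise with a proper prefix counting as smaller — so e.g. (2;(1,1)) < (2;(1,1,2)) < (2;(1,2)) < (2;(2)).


|primitive collections| = 5. Relations:

  P = {1,6}:  v_{1} + v_{6} = 0  ⇒ sig = (2;())
  P = {2,5}:  v_{2} + v_{5} = 0  ⇒ sig = (2;())
  P = {1,5}:  v_{1} + v_{5} = v_{3} + v_{4}  ⇒ sig = (2;(1,1))
  P = {2,3,4}:  v_{2} + v_{3} + v_{4} = v_{1}  ⇒ sig = (3;(1))
  P = {3,4,6}:  v_{3} + v_{4} + v_{6} = v_{5}  ⇒ sig = (3;(1))

Signatures (|P|; sorted positive RHS coefficients), sorted:
    (2;())
    (2;())
    (2;(1,1))
    (3;(1))
    (3;(1))


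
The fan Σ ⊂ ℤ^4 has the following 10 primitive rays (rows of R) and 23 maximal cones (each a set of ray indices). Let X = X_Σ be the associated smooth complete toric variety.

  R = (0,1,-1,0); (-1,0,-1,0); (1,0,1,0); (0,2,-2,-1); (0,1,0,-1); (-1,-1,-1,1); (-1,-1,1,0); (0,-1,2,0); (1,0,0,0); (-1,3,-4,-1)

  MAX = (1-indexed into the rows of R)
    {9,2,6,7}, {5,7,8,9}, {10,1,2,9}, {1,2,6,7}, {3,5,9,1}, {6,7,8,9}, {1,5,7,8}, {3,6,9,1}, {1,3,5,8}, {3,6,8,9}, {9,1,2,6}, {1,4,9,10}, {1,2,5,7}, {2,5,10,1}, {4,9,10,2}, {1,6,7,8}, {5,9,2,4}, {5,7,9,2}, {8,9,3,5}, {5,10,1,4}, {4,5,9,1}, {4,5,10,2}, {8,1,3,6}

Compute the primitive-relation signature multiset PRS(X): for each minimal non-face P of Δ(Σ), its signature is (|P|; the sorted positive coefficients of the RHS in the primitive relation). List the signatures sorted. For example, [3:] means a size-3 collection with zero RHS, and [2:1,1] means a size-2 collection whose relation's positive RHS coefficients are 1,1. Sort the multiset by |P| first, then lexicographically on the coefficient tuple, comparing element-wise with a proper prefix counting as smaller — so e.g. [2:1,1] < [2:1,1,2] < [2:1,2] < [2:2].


The 17 primitive collections of Σ (r=10, n=4):

  P={2,3}:  v_{2} + v_{3} = 0  ⟹  sig = [2:]
  P={2,8}:  v_{2} + v_{8} = v_{7}  ⟹  sig = [2:1]
  P={3,7}:  v_{3} + v_{7} = v_{8}  ⟹  sig = [2:1]
  P={4,8}:  v_{4} + v_{8} = v_{5}  ⟹  sig = [2:1]
  P={5,6}:  v_{5} + v_{6} = v_{2}  ⟹  sig = [2:1]
  P={3,10}:  v_{3} + v_{10} = v_{1} + v_{4}  ⟹  sig = [2:1,1]
  P={4,7}:  v_{4} + v_{7} = v_{2} + v_{5}  ⟹  sig = [2:1,1]
  P={3,4}:  v_{3} + v_{4} = v_{1} + v_{5} + v_{9}  ⟹  sig = [2:1,1,1]
  P={8,10}:  v_{8} + v_{10} = v_{1} + v_{2} + v_{5}  ⟹  sig = [2:1,1,1]
  P={4,6}:  v_{4} + v_{6} = v_{1} + 2·v_{2} + v_{9}  ⟹  sig = [2:1,1,2]
  P={7,10}:  v_{7} + v_{10} = v_{1} + 2·v_{2} + v_{5}  ⟹  sig = [2:1,1,2]
  P={6,10}:  v_{6} + v_{10} = 2·v_{1} + 3·v_{2} + v_{9}  ⟹  sig = [2:1,2,3]
  P={1,7,9}:  v_{1} + v_{7} + v_{9} = 0  ⟹  sig = [3:]
  P={1,2,4}:  v_{1} + v_{2} + v_{4} = v_{10}  ⟹  sig = [3:1]
  P={1,8,9}:  v_{1} + v_{8} + v_{9} = v_{3}  ⟹  sig = [3:1]
  P={5,9,10}:  v_{5} + v_{9} + v_{10} = 2·v_{4}  ⟹  sig = [3:2]
  P={1,2,5,9}:  v_{1} + v_{2} + v_{5} + v_{9} = v_{4}  ⟹  sig = [4:1]

Sorted signature multiset PRS(X):
    [2:]
    [2:1]
    [2:1]
    [2:1]
    [2:1]
    [2:1,1]
    [2:1,1]
    [2:1,1,1]
    [2:1,1,1]
    [2:1,1,2]
    [2:1,1,2]
    [2:1,2,3]
    [3:]
    [3:1]
    [3:1]
    [3:2]
    [4:1]


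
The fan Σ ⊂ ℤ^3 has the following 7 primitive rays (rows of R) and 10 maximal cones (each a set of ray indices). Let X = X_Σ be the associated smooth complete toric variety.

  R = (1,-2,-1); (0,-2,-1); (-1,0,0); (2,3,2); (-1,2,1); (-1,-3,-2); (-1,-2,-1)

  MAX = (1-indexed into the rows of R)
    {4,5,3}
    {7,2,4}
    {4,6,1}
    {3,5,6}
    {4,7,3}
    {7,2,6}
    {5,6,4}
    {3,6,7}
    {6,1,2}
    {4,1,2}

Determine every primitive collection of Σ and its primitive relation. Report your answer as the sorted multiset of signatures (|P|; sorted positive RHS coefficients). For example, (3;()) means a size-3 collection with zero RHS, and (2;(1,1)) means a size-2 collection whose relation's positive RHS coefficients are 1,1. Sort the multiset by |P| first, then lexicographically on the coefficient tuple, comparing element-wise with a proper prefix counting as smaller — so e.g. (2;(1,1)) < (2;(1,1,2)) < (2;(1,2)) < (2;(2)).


Primitive collections (9):

  P={1,5}:  v_{1} + v_{5} = 0  ⇒ sig = (2;())
  P={1,3}:  v_{1} + v_{3} = v_{2}  ⇒ sig = (2;(1))
  P={2,3}:  v_{2} + v_{3} = v_{7}  ⇒ sig = (2;(1))
  P={2,5}:  v_{2} + v_{5} = v_{3}  ⇒ sig = (2;(1))
  P={1,7}:  v_{1} + v_{7} = 2·v_{2}  ⇒ sig = (2;(2))
  P={5,7}:  v_{5} + v_{7} = 2·v_{3}  ⇒ sig = (2;(2))
  P={3,4,6}:  v_{3} + v_{4} + v_{6} = 0  ⇒ sig = (3;())
  P={2,4,6}:  v_{2} + v_{4} + v_{6} = v_{1}  ⇒ sig = (3;(1))
  P={4,6,7}:  v_{4} + v_{6} + v_{7} = v_{2}  ⇒ sig = (3;(1))

Hence PRS(X_Σ) =
    |P|=2: 6 collections, coeffs (), (1), (1), (1), (2), (2)
    |P|=3: 3 collections, coeffs (), (1), (1)


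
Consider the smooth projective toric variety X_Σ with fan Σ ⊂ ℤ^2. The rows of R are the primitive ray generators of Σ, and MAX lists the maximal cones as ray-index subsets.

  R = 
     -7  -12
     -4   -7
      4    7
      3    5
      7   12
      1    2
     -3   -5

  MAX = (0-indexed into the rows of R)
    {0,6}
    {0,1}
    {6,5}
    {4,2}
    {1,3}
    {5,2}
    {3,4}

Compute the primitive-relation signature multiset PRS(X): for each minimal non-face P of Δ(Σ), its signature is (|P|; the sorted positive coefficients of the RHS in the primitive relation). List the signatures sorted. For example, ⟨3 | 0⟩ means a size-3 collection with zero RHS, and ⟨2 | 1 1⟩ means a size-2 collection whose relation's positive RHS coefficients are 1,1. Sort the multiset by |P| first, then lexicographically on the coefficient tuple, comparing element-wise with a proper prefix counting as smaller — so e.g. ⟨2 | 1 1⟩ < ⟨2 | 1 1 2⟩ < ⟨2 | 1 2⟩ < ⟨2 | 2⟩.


Δ(Σ) — 7 vertices, 14 min non-faces:

  P = {0,4}:  v_{0} + v_{4} = 0  →  sig = ⟨2 | 0⟩
  P = {1,2}:  v_{1} + v_{2} = 0  →  sig = ⟨2 | 0⟩
  P = {3,6}:  v_{3} + v_{6} = 0  →  sig = ⟨2 | 0⟩
  P = {0,2}:  v_{0} + v_{2} = v_{6}  →  sig = ⟨2 | 1⟩
  P = {0,3}:  v_{0} + v_{3} = v_{1}  →  sig = ⟨2 | 1⟩
  P = {1,4}:  v_{1} + v_{4} = v_{3}  →  sig = ⟨2 | 1⟩
  P = {1,5}:  v_{1} + v_{5} = v_{6}  →  sig = ⟨2 | 1⟩
  P = {1,6}:  v_{1} + v_{6} = v_{0}  →  sig = ⟨2 | 1⟩
  P = {2,3}:  v_{2} + v_{3} = v_{4}  →  sig = ⟨2 | 1⟩
  P = {2,6}:  v_{2} + v_{6} = v_{5}  →  sig = ⟨2 | 1⟩
  P = {3,5}:  v_{3} + v_{5} = v_{2}  →  sig = ⟨2 | 1⟩
  P = {4,6}:  v_{4} + v_{6} = v_{2}  →  sig = ⟨2 | 1⟩
  P = {0,5}:  v_{0} + v_{5} = 2·v_{6}  →  sig = ⟨2 | 2⟩
  P = {4,5}:  v_{4} + v_{5} = 2·v_{2}  →  sig = ⟨2 | 2⟩

Hence PRS(X_Σ) =
    ⟨2 | 0⟩
    ⟨2 | 0⟩
    ⟨2 | 0⟩
    ⟨2 | 1⟩
    ⟨2 | 1⟩
    ⟨2 | 1⟩
    ⟨2 | 1⟩
    ⟨2 | 1⟩
    ⟨2 | 1⟩
    ⟨2 | 1⟩
    ⟨2 | 1⟩
    ⟨2 | 1⟩
    ⟨2 | 2⟩
    ⟨2 | 2⟩


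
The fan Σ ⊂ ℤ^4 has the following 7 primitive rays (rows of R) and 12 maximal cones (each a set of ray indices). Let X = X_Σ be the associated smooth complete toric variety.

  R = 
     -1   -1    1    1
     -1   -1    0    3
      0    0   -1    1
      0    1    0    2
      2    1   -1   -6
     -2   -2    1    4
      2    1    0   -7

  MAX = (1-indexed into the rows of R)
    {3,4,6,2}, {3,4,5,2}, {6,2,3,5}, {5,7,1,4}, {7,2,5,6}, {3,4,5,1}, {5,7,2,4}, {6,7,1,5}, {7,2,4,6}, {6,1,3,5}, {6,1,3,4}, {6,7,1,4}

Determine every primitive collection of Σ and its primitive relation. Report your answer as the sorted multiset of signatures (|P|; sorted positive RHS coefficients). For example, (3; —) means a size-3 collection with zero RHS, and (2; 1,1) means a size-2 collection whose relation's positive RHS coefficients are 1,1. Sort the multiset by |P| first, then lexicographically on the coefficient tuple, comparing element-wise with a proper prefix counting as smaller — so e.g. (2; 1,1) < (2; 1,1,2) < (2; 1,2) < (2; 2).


Minimal non-faces — 3 found among 7 rays, 12 max cones:

  P = {1,2}:  v_{1} + v_{2} = v_{6}  ⟹  sig = (2; 1)
  P = {3,7}:  v_{3} + v_{7} = v_{5}  ⟹  sig = (2; 1)
  P = {4,5,6}:  v_{4} + v_{5} + v_{6} = 0  ⟹  sig = (3; —)

Hence PRS(X_Σ) =
    |P|=2: 2 collections, coeffs (1), (1)
    |P|=3: 1 collection, coeffs ()


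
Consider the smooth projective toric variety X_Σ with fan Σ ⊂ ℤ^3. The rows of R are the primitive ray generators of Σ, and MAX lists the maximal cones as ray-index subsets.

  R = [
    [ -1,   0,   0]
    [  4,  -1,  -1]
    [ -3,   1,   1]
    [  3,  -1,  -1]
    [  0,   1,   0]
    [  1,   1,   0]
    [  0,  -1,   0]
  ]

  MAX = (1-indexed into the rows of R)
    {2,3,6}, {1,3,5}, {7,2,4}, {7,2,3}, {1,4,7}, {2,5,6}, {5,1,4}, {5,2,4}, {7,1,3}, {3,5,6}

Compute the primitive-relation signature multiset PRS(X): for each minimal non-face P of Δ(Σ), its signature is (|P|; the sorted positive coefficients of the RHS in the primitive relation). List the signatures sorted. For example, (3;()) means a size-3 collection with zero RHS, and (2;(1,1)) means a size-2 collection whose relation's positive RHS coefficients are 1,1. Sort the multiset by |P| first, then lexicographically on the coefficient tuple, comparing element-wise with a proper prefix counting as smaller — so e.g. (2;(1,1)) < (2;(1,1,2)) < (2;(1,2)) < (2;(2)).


The 7 primitive collections of Σ (r=7, n=3):

  P = {3,4}:  v_{3} + v_{4} = 0 ; sig = (2;())
  P = {5,7}:  v_{5} + v_{7} = 0 ; sig = (2;())
  P = {1,2}:  v_{1} + v_{2} = v_{4} ; sig = (2;(1))
  P = {1,6}:  v_{1} + v_{6} = v_{5} ; sig = (2;(1))
  P = {4,6}:  v_{4} + v_{6} = v_{2} + v_{5} ; sig = (2;(1,1))
  P = {6,7}:  v_{6} + v_{7} = v_{2} + v_{3} ; sig = (2;(1,1))
  P = {2,3,5}:  v_{2} + v_{3} + v_{5} = v_{6} ; sig = (3;(1))

Sorted signature multiset PRS(X):
    (2;())
    (2;())
    (2;(1))
    (2;(1))
    (2;(1,1))
    (2;(1,1))
    (3;(1))


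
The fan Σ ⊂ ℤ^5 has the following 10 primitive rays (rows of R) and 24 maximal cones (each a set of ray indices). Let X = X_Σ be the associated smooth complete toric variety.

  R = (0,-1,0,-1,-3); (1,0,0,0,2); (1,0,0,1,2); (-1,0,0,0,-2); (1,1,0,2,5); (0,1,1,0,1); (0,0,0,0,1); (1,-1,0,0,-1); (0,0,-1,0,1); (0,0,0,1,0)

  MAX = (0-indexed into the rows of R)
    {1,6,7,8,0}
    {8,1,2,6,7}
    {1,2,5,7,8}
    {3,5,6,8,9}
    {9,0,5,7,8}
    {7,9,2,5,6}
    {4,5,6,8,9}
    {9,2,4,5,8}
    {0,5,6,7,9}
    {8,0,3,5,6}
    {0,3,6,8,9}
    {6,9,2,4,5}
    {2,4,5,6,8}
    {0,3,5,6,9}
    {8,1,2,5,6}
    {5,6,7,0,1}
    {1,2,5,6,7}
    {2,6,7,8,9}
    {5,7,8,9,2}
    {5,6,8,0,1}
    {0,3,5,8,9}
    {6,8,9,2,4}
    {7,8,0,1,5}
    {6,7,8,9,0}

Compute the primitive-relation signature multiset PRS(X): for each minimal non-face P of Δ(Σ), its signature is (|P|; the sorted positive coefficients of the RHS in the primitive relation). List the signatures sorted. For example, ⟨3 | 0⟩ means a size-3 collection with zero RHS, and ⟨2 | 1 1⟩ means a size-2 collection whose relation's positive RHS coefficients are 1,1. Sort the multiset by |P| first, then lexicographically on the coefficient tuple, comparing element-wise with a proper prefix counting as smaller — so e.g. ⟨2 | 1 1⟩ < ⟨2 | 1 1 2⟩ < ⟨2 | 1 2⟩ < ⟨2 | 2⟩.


Δ(Σ) — 10 vertices, 12 min non-faces:

  P={1,3}:  v_{1} + v_{3} = 0  so sig = ⟨2 | 0⟩
  P={0,2}:  v_{0} + v_{2} = v_{7}  so sig = ⟨2 | 1⟩
  P={0,4}:  v_{0} + v_{4} = v_{2}  so sig = ⟨2 | 1⟩
  P={1,9}:  v_{1} + v_{9} = v_{2}  so sig = ⟨2 | 1⟩
  P={2,3}:  v_{2} + v_{3} = v_{9}  so sig = ⟨2 | 1⟩
  P={3,7}:  v_{3} + v_{7} = v_{0} + v_{9}  so sig = ⟨2 | 1 1⟩
  P={1,4}:  v_{1} + v_{4} = 2·v_{2} + v_{5} + v_{6} + v_{8}  so sig = ⟨2 | 1 1 1 2⟩
  P={3,4}:  v_{3} + v_{4} = v_{5} + v_{6} + v_{8} + 2·v_{9}  so sig = ⟨2 | 1 1 1 2⟩
  P={4,7}:  v_{4} + v_{7} = 2·v_{2}  so sig = ⟨2 | 2⟩
  P={5,6,7,8}:  v_{5} + v_{6} + v_{7} + v_{8} = v_{1}  so sig = ⟨4 | 1⟩
  P={0,5,6,8,9}:  v_{0} + v_{5} + v_{6} + v_{8} + v_{9} = 0  so sig = ⟨5 | 0⟩
  P={2,5,6,8,9}:  v_{2} + v_{5} + v_{6} + v_{8} + v_{9} = v_{4}  so sig = ⟨5 | 1⟩

Hence PRS(X_Σ) =
[⟨2 | 0⟩, ⟨2 | 1⟩, ⟨2 | 1⟩, ⟨2 | 1⟩, ⟨2 | 1⟩, ⟨2 | 1 1⟩, ⟨2 | 1 1 1 2⟩, ⟨2 | 1 1 1 2⟩, ⟨2 | 2⟩, ⟨4 | 1⟩, ⟨5 | 0⟩, ⟨5 | 1⟩]


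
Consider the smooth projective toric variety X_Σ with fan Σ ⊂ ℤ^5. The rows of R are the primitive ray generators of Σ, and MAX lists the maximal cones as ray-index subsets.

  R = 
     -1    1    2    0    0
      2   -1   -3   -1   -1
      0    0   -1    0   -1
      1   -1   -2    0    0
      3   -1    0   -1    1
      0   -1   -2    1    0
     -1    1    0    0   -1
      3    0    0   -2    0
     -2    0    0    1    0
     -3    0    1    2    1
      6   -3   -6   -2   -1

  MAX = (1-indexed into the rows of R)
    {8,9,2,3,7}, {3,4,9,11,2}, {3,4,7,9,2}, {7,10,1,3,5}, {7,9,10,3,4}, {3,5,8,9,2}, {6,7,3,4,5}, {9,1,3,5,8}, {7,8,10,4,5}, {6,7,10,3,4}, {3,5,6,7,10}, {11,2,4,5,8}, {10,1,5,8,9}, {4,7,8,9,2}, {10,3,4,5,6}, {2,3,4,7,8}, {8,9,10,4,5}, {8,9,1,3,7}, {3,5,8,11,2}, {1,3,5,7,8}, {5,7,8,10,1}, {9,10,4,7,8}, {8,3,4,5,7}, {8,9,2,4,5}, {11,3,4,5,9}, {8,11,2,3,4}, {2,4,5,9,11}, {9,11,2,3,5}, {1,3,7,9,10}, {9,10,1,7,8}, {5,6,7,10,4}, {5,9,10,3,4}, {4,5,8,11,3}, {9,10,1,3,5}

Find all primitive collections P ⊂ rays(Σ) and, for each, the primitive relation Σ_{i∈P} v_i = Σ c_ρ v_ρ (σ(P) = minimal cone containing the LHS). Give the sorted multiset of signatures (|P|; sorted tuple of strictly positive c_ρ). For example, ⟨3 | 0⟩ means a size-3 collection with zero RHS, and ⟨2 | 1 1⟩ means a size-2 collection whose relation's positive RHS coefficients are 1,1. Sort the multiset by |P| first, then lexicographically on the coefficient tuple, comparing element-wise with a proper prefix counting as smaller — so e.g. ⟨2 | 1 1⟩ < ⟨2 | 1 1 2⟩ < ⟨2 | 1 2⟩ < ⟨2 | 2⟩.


18 minimal non-faces of Δ(Σ) (on 11 rays):

  • {1,4}:  v_{1} + v_{4} = 0 — sig = ⟨2 | 0⟩
  • {2,10}:  v_{2} + v_{10} = v_{4} + v_{9} — sig = ⟨2 | 1 1⟩
  • {1,2}:  v_{1} + v_{2} = v_{3} + v_{8} + v_{9} — sig = ⟨2 | 1 1 1⟩
  • {1,11}:  v_{1} + v_{11} = v_{2} + v_{3} + v_{5} — sig = ⟨2 | 1 1 1⟩
  • {6,8}:  v_{6} + v_{8} = v_{4} + v_{5} + v_{7} — sig = ⟨2 | 1 1 1⟩
  • {6,9}:  v_{6} + v_{9} = v_{3} + v_{4} + v_{10} — sig = ⟨2 | 1 1 1⟩
  • {1,6}:  v_{1} + v_{6} = v_{3} + v_{5} + v_{7} + v_{10} — sig = ⟨2 | 1 1 1 1⟩
  • {10,11}:  v_{10} + v_{11} = v_{3} + 2·v_{4} + v_{5} + v_{9} — sig = ⟨2 | 1 1 1 2⟩
  • {2,6}:  v_{2} + v_{6} = v_{3} + 2·v_{4} — sig = ⟨2 | 1 2⟩
  • {7,11}:  v_{7} + v_{11} = 2·v_{3} + 2·v_{4} + v_{8} — sig = ⟨2 | 1 2 2⟩
  • {6,11}:  v_{6} + v_{11} = 2·v_{3} + 3·v_{4} + v_{5} — sig = ⟨2 | 1 2 3⟩
  • {3,8,10}:  v_{3} + v_{8} + v_{10} = 0 — sig = ⟨3 | 0⟩
  • {5,7,9}:  v_{5} + v_{7} + v_{9} = 0 — sig = ⟨3 | 0⟩
  • {2,5,7}:  v_{2} + v_{5} + v_{7} = v_{3} + v_{4} + v_{8} — sig = ⟨3 | 1 1 1⟩
  • {8,9,11}:  v_{8} + v_{9} + v_{11} = 2·v_{2} + v_{5} — sig = ⟨3 | 1 2⟩
  • {2,3,4,5}:  v_{2} + v_{3} + v_{4} + v_{5} = v_{11} — sig = ⟨4 | 1⟩
  • {3,4,8,9}:  v_{3} + v_{4} + v_{8} + v_{9} = v_{2} — sig = ⟨4 | 1⟩
  • {3,4,5,7,10}:  v_{3} + v_{4} + v_{5} + v_{7} + v_{10} = v_{6} — sig = ⟨5 | 1⟩

so the primitive-relation signature multiset is
[⟨2 | 0⟩, ⟨2 | 1 1⟩, ⟨2 | 1 1 1⟩, ⟨2 | 1 1 1⟩, ⟨2 | 1 1 1⟩, ⟨2 | 1 1 1⟩, ⟨2 | 1 1 1 1⟩, ⟨2 | 1 1 1 2⟩, ⟨2 | 1 2⟩, ⟨2 | 1 2 2⟩, ⟨2 | 1 2 3⟩, ⟨3 | 0⟩, ⟨3 | 0⟩, ⟨3 | 1 1 1⟩, ⟨3 | 1 2⟩, ⟨4 | 1⟩, ⟨4 | 1⟩, ⟨5 | 1⟩]


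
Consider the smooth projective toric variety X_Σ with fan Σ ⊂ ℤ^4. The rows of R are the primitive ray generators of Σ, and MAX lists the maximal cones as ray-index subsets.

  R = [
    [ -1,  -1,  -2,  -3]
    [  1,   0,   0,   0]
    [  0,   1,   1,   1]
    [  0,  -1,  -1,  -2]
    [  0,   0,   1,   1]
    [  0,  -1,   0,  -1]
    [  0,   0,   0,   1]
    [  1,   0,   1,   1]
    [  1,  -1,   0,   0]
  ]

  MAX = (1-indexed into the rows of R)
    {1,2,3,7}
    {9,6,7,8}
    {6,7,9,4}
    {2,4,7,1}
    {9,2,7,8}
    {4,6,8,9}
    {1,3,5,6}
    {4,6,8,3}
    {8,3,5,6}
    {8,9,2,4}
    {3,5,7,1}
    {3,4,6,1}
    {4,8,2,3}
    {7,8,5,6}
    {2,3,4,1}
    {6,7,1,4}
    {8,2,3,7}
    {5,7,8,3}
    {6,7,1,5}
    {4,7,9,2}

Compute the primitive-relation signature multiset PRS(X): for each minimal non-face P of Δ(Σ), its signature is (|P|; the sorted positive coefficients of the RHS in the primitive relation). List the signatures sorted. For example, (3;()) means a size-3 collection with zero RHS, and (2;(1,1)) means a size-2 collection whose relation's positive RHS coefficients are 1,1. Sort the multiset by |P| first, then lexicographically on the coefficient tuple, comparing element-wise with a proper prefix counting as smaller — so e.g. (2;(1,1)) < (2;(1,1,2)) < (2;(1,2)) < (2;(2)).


|primitive collections| = 10. Relations:

  {1,8}:  v_{1} + v_{8} = v_{4}  →  sig = (2;(1))
  {2,5}:  v_{2} + v_{5} = v_{8}  →  sig = (2;(1))
  {3,9}:  v_{3} + v_{9} = v_{8}  →  sig = (2;(1))
  {4,5}:  v_{4} + v_{5} = v_{6}  →  sig = (2;(1))
  {2,6}:  v_{2} + v_{6} = v_{4} + v_{8}  →  sig = (2;(1,1))
  {5,9}:  v_{5} + v_{9} = v_{6} + v_{7} + v_{8}  →  sig = (2;(1,1,1))
  {1,9}:  v_{1} + v_{9} = 2·v_{4} + v_{7}  →  sig = (2;(1,2))
  {3,4,7}:  v_{3} + v_{4} + v_{7} = 0  →  sig = (3;())
  {3,6,7}:  v_{3} + v_{6} + v_{7} = v_{5}  →  sig = (3;(1))
  {4,7,8}:  v_{4} + v_{7} + v_{8} = v_{9}  →  sig = (3;(1))

Sorted signature multiset PRS(X):
    |P|=2: 7 collections, coeffs (1), (1), (1), (1), (1,1), (1,1,1), (1,2)
    |P|=3: 3 collections, coeffs (), (1), (1)


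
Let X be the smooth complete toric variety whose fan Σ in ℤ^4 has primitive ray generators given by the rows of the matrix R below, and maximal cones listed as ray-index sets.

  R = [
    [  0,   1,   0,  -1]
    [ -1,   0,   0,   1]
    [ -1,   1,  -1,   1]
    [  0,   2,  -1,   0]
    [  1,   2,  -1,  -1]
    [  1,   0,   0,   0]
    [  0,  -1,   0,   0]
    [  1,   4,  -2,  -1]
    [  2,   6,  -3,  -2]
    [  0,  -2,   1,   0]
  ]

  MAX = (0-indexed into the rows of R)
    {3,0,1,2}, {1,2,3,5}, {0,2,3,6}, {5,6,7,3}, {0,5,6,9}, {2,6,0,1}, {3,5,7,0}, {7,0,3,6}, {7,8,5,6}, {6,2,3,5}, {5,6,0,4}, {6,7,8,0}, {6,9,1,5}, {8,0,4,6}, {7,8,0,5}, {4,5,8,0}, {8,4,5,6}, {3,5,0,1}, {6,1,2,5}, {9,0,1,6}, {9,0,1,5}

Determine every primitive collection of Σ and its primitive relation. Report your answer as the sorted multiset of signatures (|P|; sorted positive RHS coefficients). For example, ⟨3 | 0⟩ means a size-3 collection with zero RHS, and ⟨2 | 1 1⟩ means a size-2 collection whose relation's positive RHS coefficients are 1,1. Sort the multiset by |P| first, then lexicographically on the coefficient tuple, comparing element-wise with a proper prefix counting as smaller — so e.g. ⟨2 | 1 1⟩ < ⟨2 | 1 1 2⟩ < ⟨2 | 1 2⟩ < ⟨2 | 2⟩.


Δ(Σ) — 10 vertices, 20 min non-faces:

  P = {3,9}:  v_{3} + v_{9} = 0  ⟹  sig = ⟨2 | 0⟩
  P = {1,4}:  v_{1} + v_{4} = v_{3}  ⟹  sig = ⟨2 | 1⟩
  P = {3,4}:  v_{3} + v_{4} = v_{7}  ⟹  sig = ⟨2 | 1⟩
  P = {4,7}:  v_{4} + v_{7} = v_{8}  ⟹  sig = ⟨2 | 1⟩
  P = {7,9}:  v_{7} + v_{9} = v_{4}  ⟹  sig = ⟨2 | 1⟩
  P = {1,8}:  v_{1} + v_{8} = v_{3} + v_{7}  ⟹  sig = ⟨2 | 1 1⟩
  P = {2,9}:  v_{2} + v_{9} = v_{1} + v_{6}  ⟹  sig = ⟨2 | 1 1⟩
  P = {4,9}:  v_{4} + v_{9} = v_{0} + v_{5} + v_{6}  ⟹  sig = ⟨2 | 1 1 1⟩
  P = {2,8}:  v_{2} + v_{8} = 2·v_{3} + v_{6} + v_{7}  ⟹  sig = ⟨2 | 1 1 2⟩
  P = {2,4}:  v_{2} + v_{4} = 2·v_{3} + v_{6}  ⟹  sig = ⟨2 | 1 2⟩
  P = {2,7}:  v_{2} + v_{7} = 3·v_{3} + v_{6}  ⟹  sig = ⟨2 | 1 3⟩
  P = {1,7}:  v_{1} + v_{7} = 2·v_{3}  ⟹  sig = ⟨2 | 2⟩
  P = {3,8}:  v_{3} + v_{8} = 2·v_{7}  ⟹  sig = ⟨2 | 2⟩
  P = {8,9}:  v_{8} + v_{9} = 2·v_{4}  ⟹  sig = ⟨2 | 2⟩
  P = {0,2,5}:  v_{0} + v_{2} + v_{5} = v_{3}  ⟹  sig = ⟨3 | 1⟩
  P = {1,3,6}:  v_{1} + v_{3} + v_{6} = v_{2}  ⟹  sig = ⟨3 | 1⟩
  P = {0,1,5,6}:  v_{0} + v_{1} + v_{5} + v_{6} = 0  ⟹  sig = ⟨4 | 0⟩
  P = {0,3,5,6}:  v_{0} + v_{3} + v_{5} + v_{6} = v_{4}  ⟹  sig = ⟨4 | 1⟩
  P = {0,5,6,7}:  v_{0} + v_{5} + v_{6} + v_{7} = 2·v_{4}  ⟹  sig = ⟨4 | 2⟩
  P = {0,5,6,8}:  v_{0} + v_{5} + v_{6} + v_{8} = 3·v_{4}  ⟹  sig = ⟨4 | 3⟩

Hence PRS(X_Σ) =
[⟨2 | 0⟩, ⟨2 | 1⟩, ⟨2 | 1⟩, ⟨2 | 1⟩, ⟨2 | 1⟩, ⟨2 | 1 1⟩, ⟨2 | 1 1⟩, ⟨2 | 1 1 1⟩, ⟨2 | 1 1 2⟩, ⟨2 | 1 2⟩, ⟨2 | 1 3⟩, ⟨2 | 2⟩, ⟨2 | 2⟩, ⟨2 | 2⟩, ⟨3 | 1⟩, ⟨3 | 1⟩, ⟨4 | 0⟩, ⟨4 | 1⟩, ⟨4 | 2⟩, ⟨4 | 3⟩]


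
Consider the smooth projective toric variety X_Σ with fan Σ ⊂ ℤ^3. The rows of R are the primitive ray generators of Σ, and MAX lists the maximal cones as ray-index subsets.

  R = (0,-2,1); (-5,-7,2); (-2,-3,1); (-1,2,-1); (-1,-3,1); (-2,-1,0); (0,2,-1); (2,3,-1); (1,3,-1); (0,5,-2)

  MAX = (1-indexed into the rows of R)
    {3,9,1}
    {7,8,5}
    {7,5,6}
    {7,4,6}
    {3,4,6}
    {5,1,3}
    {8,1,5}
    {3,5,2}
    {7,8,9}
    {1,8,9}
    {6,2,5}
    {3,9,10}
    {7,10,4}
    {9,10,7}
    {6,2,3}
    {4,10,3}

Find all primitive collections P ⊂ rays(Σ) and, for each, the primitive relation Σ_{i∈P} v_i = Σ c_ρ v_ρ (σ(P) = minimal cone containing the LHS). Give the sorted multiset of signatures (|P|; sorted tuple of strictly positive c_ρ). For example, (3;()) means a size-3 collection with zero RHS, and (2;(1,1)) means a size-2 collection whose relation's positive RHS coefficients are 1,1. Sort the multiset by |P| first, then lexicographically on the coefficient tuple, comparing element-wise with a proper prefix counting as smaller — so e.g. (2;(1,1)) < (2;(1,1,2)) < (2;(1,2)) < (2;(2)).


22 minimal non-faces of Δ(Σ) (on 10 rays):

  • {1,7}:  v_{1} + v_{7} = 0  ⇒ sig = (2;())
  • {3,8}:  v_{3} + v_{8} = 0  ⇒ sig = (2;())
  • {5,9}:  v_{5} + v_{9} = 0  ⇒ sig = (2;())
  • {1,6}:  v_{1} + v_{6} = v_{3}  ⇒ sig = (2;(1))
  • {3,7}:  v_{3} + v_{7} = v_{6}  ⇒ sig = (2;(1))
  • {4,5}:  v_{4} + v_{5} = v_{6}  ⇒ sig = (2;(1))
  • {4,9}:  v_{4} + v_{9} = v_{10}  ⇒ sig = (2;(1))
  • {5,10}:  v_{5} + v_{10} = v_{4}  ⇒ sig = (2;(1))
  • {6,8}:  v_{6} + v_{8} = v_{7}  ⇒ sig = (2;(1))
  • {6,9}:  v_{6} + v_{9} = v_{4}  ⇒ sig = (2;(1))
  • {1,4}:  v_{1} + v_{4} = v_{3} + v_{9}  ⇒ sig = (2;(1,1))
  • {2,8}:  v_{2} + v_{8} = v_{5} + v_{6}  ⇒ sig = (2;(1,1))
  • {2,9}:  v_{2} + v_{9} = v_{3} + v_{6}  ⇒ sig = (2;(1,1))
  • {4,8}:  v_{4} + v_{8} = v_{7} + v_{9}  ⇒ sig = (2;(1,1))
  • {2,10}:  v_{2} + v_{10} = v_{3} + v_{4} + v_{6}  ⇒ sig = (2;(1,1,1))
  • {1,2}:  v_{1} + v_{2} = 2·v_{3} + v_{5}  ⇒ sig = (2;(1,2))
  • {1,10}:  v_{1} + v_{10} = v_{3} + 2·v_{9}  ⇒ sig = (2;(1,2))
  • {2,4}:  v_{2} + v_{4} = v_{3} + 2·v_{6}  ⇒ sig = (2;(1,2))
  • {2,7}:  v_{2} + v_{7} = v_{5} + 2·v_{6}  ⇒ sig = (2;(1,2))
  • {8,10}:  v_{8} + v_{10} = v_{7} + 2·v_{9}  ⇒ sig = (2;(1,2))
  • {6,10}:  v_{6} + v_{10} = 2·v_{4}  ⇒ sig = (2;(2))
  • {3,5,6}:  v_{3} + v_{5} + v_{6} = v_{2}  ⇒ sig = (3;(1))

Hence PRS(X_Σ) =
    |P|=2: 21 collections, coeffs (), (), (), (1), (1), (1), (1), (1), (1), (1), (1,1), (1,1), (1,1), (1,1), (1,1,1), (1,2), (1,2), (1,2), (1,2), (1,2), (2)
    |P|=3: 1 collection, coeffs (1)


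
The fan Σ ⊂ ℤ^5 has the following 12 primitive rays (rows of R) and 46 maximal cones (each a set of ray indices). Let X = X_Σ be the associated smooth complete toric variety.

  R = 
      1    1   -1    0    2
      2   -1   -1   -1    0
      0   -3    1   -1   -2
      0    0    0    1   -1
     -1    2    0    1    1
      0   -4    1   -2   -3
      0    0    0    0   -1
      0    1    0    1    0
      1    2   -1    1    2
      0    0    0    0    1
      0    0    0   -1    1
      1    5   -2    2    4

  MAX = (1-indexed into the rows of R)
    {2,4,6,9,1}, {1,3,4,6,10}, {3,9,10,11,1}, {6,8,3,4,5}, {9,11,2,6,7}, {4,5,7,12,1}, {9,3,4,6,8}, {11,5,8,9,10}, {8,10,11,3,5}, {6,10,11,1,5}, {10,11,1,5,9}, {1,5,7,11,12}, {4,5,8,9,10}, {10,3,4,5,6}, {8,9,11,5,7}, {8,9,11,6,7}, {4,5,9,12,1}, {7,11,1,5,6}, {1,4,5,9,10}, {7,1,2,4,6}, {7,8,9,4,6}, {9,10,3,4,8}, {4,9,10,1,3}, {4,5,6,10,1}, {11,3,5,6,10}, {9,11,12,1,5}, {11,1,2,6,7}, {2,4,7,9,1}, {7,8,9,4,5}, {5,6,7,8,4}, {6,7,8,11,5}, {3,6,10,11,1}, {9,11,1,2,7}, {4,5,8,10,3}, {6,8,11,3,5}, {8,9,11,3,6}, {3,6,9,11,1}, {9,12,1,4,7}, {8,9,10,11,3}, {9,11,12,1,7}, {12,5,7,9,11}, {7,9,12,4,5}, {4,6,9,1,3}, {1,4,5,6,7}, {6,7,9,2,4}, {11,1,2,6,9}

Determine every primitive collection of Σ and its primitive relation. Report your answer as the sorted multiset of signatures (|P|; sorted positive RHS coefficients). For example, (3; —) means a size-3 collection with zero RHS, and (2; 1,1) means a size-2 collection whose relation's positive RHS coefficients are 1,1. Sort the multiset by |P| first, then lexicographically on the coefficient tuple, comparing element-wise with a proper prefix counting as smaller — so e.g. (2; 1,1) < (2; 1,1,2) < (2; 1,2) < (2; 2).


Minimal non-faces — 20 found among 12 rays, 46 max cones:

  P={4,11}:  v_{4} + v_{11} = 0  →  sig = (2; —)
  P={7,10}:  v_{7} + v_{10} = 0  →  sig = (2; —)
  P={1,8}:  v_{1} + v_{8} = v_{9}  →  sig = (2; 1)
  P={3,12}:  v_{3} + v_{12} = v_{9}  →  sig = (2; 1)
  P={2,5}:  v_{2} + v_{5} = v_{1} + v_{7}  →  sig = (2; 1,1)
  P={3,7}:  v_{3} + v_{7} = v_{6} + v_{8}  →  sig = (2; 1,1)
  P={6,12}:  v_{6} + v_{12} = v_{1} + v_{7}  →  sig = (2; 1,1)
  P={2,10}:  v_{2} + v_{10} = v_{1} + v_{6} + v_{9}  →  sig = (2; 1,1,1)
  P={10,12}:  v_{10} + v_{12} = v_{1} + v_{5} + v_{9}  →  sig = (2; 1,1,1)
  P={2,8}:  v_{2} + v_{8} = v_{6} + v_{7} + 2·v_{9}  →  sig = (2; 1,1,2)
  P={8,12}:  v_{8} + v_{12} = v_{5} + v_{7} + 2·v_{9}  →  sig = (2; 1,1,2)
  P={2,12}:  v_{2} + v_{12} = 2·v_{1} + 2·v_{7} + v_{9}  →  sig = (2; 1,2,2)
  P={2,3}:  v_{2} + v_{3} = 2·v_{6} + 2·v_{9}  →  sig = (2; 2,2)
  P={5,6,9}:  v_{5} + v_{6} + v_{9} = 0  →  sig = (3; —)
  P={1,3,5}:  v_{1} + v_{3} + v_{5} = v_{10}  →  sig = (3; 1)
  P={6,8,10}:  v_{6} + v_{8} + v_{10} = v_{3}  →  sig = (3; 1)
  P={3,5,9}:  v_{3} + v_{5} + v_{9} = v_{8} + v_{10}  →  sig = (3; 1,1)
  P={6,9,10}:  v_{6} + v_{9} + v_{10} = v_{1} + v_{3}  →  sig = (3; 1,1)
  P={1,5,7,9}:  v_{1} + v_{5} + v_{7} + v_{9} = v_{12}  →  sig = (4; 1)
  P={1,6,7,9}:  v_{1} + v_{6} + v_{7} + v_{9} = v_{2}  →  sig = (4; 1)

so the primitive-relation signature multiset is
[(2; —), (2; —), (2; 1), (2; 1), (2; 1,1), (2; 1,1), (2; 1,1), (2; 1,1,1), (2; 1,1,1), (2; 1,1,2), (2; 1,1,2), (2; 1,2,2), (2; 2,2), (3; —), (3; 1), (3; 1), (3; 1,1), (3; 1,1), (4; 1), (4; 1)]


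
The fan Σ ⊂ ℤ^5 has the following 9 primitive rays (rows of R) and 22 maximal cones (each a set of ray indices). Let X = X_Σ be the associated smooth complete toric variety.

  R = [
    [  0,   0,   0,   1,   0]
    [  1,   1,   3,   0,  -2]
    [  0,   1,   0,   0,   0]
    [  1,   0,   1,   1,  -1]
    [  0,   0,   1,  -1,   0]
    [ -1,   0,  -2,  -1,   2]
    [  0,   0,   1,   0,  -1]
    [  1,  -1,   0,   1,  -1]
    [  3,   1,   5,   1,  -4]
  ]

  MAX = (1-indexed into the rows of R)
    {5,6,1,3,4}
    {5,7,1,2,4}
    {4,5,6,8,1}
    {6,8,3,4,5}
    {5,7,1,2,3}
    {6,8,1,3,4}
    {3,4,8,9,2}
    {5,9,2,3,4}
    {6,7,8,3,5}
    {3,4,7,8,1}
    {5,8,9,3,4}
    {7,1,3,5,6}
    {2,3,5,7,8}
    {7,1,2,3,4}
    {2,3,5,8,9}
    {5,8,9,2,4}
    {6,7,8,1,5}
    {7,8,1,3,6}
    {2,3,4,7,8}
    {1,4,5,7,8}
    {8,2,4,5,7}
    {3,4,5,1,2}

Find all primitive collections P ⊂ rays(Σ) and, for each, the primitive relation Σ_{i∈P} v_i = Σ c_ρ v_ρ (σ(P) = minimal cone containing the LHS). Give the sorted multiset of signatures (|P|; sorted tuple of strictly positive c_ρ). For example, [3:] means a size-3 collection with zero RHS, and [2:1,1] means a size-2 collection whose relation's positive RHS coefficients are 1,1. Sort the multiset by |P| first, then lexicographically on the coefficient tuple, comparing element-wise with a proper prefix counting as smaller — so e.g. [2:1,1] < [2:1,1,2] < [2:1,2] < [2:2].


Minimal non-faces — 9 found among 9 rays, 22 max cones:

  {2,6}:  v_{2} + v_{6} = v_{3} + v_{5} — sig = [2:1,1]
  {6,9}:  v_{6} + v_{9} = 2·v_{3} + v_{4} + 2·v_{5} + v_{8} — sig = [2:1,1,2,2]
  {1,9}:  v_{1} + v_{9} = v_{2} + 2·v_{4} — sig = [2:1,2]
  {7,9}:  v_{7} + v_{9} = 2·v_{2} + v_{8} — sig = [2:1,2]
  {4,6,7}:  v_{4} + v_{6} + v_{7} = 0 — sig = [3:]
  {1,2,8}:  v_{1} + v_{2} + v_{8} = 2·v_{4} + v_{7} — sig = [3:1,2]
  {1,3,5,8}:  v_{1} + v_{3} + v_{5} + v_{8} = v_{4} — sig = [4:1]
  {3,4,5,7}:  v_{3} + v_{4} + v_{5} + v_{7} = v_{2} — sig = [4:1]
  {2,3,4,5,8}:  v_{2} + v_{3} + v_{4} + v_{5} + v_{8} = v_{9} — sig = [5:1]

Hence PRS(X_Σ) =
{ [2:1,1],  [2:1,1,2,2],  [2:1,2] ×2,  [3:],  [3:1,2],  [4:1] ×2,  [5:1] }
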